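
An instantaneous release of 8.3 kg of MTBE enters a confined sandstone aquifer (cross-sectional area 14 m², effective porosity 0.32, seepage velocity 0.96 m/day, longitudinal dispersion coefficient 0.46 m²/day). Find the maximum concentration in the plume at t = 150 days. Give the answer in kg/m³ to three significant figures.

0.0629 kg/m³

The peak of an instantaneous 1D plume sits at x = vt; there the Gaussian factor is 1 and C_max = M/(n_e·A·√(4πDt)), where n_e·A is the pore area the mass is dissolved in.
√(4πDt) = √(4π × 0.46 × 150) = 29.45 m, so C_max = 8.3/(0.32 × 14 × 29.45) = 0.0629 kg/m³.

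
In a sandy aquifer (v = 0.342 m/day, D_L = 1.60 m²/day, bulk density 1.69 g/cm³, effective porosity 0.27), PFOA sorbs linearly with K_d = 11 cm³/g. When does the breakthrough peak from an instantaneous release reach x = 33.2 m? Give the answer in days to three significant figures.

5890 days

Retardation factor R = 1 + ρ_b·K_d/n = 1 + 1.69 × 11/0.27 = 69.85.
Sorption retards both mechanisms: v_R = v/R = 0.004896 m/day, D_R = D/R = 0.02291 m²/day.
Peak time from v_R²t² + 2D_R t − x² = 0: t = (√(D_R² + v_R²x²) − D_R)/v_R².
√(D_R² + v_R²x²) = √(0.02291² + 0.004896² × 33.2²) = 0.1642; v_R² = 2.397e-05.
t = (0.1642 − 0.02291)/2.397e-05 = 5890 days.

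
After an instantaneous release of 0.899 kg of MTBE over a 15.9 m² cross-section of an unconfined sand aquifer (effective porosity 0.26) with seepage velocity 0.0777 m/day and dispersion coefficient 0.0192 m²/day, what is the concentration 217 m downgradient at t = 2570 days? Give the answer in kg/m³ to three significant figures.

For an instantaneous plane source, C(x,t) = M/(n_e·A·√(4πDt)) · exp(−(x−vt)²/(4Dt)), with n_e·A the pore (flow) area.
Plume center vt = 0.0777 × 2570 = 199.689 m, so the well at 217 m is 17.311 m downgradient of the peak.
√(4πDt) = 24.90 m, giving peak height M/(n_e·A·√(4πDt)) = 0.899/(0.26 × 15.9 × 24.90) = 0.008734 kg/m³.
(x−vt)²/(4Dt) = (17.311)²/(4 × 0.0192 × 2570) = 1.518; exp(−1.518) = 0.2191.
C = 0.008734 × 0.2191 = 0.00191 kg/m³.

0.00191 kg/m³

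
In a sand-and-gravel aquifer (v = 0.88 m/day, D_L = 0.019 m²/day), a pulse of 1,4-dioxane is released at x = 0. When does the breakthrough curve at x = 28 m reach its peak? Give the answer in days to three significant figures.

31.8 days

For the 1D instantaneous-source solution, setting ∂C/∂t = 0 at fixed x gives v²t² + 2Dt − x² = 0, so t = (√(D² + v²x²) − D)/v².
√(D² + v²x²) = √(0.019² + 0.88² × 28²) = 24.64; v² = 0.7744.
t = (24.64 − 0.019)/0.7744 = 31.8 days (vs. the pure-advection estimate x/v = 31.8 d).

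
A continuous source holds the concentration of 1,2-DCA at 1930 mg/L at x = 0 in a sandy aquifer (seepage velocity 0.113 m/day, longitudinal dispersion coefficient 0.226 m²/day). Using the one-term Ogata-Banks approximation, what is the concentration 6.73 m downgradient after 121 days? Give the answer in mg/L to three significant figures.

For a continuous step input, C/C₀ ≈ ½·erfc((x−vt)/(2√(Dt))).
vt = 0.113 × 121 = 13.673 m and 2√(Dt) = 2√(0.226 × 121) = 10.46 m.
Argument (x−vt)/(2√(Dt)) = (6.73 − 13.673)/10.46 = -0.6638; ½·erfc(-0.6638) = 0.8261.
C = 1930 × 0.8261 = 1590 mg/L.

1590 mg/L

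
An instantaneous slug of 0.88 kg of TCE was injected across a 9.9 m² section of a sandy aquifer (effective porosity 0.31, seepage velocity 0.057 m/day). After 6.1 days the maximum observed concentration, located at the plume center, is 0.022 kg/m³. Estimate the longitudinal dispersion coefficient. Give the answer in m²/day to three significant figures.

2.22 m²/day

At the plume center C_max = M/(n_e·A·√(4πDt)), so D = M²/(4πt·(n_e·A·C_max)²).
n_e·A·C_max = 0.31 × 9.9 × 0.022 = 0.06752 kg/m.
D = 0.88²/(4π × 6.1 × 0.06752²) = 2.22 m²/day.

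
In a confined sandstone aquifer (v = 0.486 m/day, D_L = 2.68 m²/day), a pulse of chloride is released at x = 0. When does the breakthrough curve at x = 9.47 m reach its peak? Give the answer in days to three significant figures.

11.2 days

For the 1D instantaneous-source solution, setting ∂C/∂t = 0 at fixed x gives v²t² + 2Dt − x² = 0, so t = (√(D² + v²x²) − D)/v².
√(D² + v²x²) = √(2.68² + 0.486² × 9.47²) = 5.326; v² = 0.236196.
t = (5.326 − 2.68)/0.236196 = 11.2 days (vs. the pure-advection estimate x/v = 19.5 d).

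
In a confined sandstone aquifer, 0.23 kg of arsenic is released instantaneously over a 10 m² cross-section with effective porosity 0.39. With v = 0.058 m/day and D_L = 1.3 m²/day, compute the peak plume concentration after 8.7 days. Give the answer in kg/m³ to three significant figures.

The peak of an instantaneous 1D plume sits at x = vt; there the Gaussian factor is 1 and C_max = M/(n_e·A·√(4πDt)), where n_e·A is the pore area the mass is dissolved in.
√(4πDt) = √(4π × 1.3 × 8.7) = 11.92 m, so C_max = 0.23/(0.39 × 10 × 11.92) = 0.00495 kg/m³.

0.00495 kg/m³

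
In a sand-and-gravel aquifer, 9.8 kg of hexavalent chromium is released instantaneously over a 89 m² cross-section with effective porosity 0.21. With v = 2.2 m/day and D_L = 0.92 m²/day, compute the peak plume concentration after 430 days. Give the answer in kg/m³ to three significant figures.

The peak of an instantaneous 1D plume sits at x = vt; there the Gaussian factor is 1 and C_max = M/(n_e·A·√(4πDt)), where n_e·A is the pore area the mass is dissolved in.
√(4πDt) = √(4π × 0.92 × 430) = 70.51 m, so C_max = 9.8/(0.21 × 89 × 70.51) = 0.00744 kg/m³.

0.00744 kg/m³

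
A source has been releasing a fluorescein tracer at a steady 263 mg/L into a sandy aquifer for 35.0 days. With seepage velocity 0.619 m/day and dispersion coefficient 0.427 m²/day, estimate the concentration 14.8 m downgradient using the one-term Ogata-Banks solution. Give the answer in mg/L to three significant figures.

235 mg/L

For a continuous step input, C/C₀ ≈ ½·erfc((x−vt)/(2√(Dt))).
vt = 0.619 × 35.0 = 21.665 m and 2√(Dt) = 2√(0.427 × 35.0) = 7.732 m.
Argument (x−vt)/(2√(Dt)) = (14.8 − 21.665)/7.732 = -0.8879; ½·erfc(-0.8879) = 0.8954.
C = 263 × 0.8954 = 235 mg/L.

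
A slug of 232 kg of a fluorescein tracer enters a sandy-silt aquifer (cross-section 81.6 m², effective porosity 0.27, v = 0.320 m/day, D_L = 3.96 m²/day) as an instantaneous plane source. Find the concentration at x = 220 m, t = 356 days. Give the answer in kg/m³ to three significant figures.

For an instantaneous plane source, C(x,t) = M/(n_e·A·√(4πDt)) · exp(−(x−vt)²/(4Dt)), with n_e·A the pore (flow) area.
Plume center vt = 0.320 × 356 = 113.92 m, so the well at 220 m is 106.08 m downgradient of the peak.
√(4πDt) = 133.1 m, giving peak height M/(n_e·A·√(4πDt)) = 232/(0.27 × 81.6 × 133.1) = 0.07911 kg/m³.
(x−vt)²/(4Dt) = (106.08)²/(4 × 3.96 × 356) = 1.996; exp(−1.996) = 0.1359.
C = 0.07911 × 0.1359 = 0.0108 kg/m³.

0.0108 kg/m³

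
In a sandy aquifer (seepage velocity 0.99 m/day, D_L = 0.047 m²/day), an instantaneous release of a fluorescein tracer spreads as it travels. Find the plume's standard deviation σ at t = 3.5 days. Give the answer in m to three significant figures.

Dispersive spreading gives a Gaussian with σ² = 2Dt; advection only shifts the center.
σ = √(2 × 0.047 × 3.5) = 0.574 m.

0.574 m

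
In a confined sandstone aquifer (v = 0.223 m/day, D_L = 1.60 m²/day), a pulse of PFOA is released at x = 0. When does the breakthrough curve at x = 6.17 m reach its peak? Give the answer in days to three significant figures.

10.3 days

For the 1D instantaneous-source solution, setting ∂C/∂t = 0 at fixed x gives v²t² + 2Dt − x² = 0, so t = (√(D² + v²x²) − D)/v².
√(D² + v²x²) = √(1.60² + 0.223² × 6.17²) = 2.110; v² = 0.049729.
t = (2.110 − 1.60)/0.049729 = 10.3 days (vs. the pure-advection estimate x/v = 27.7 d).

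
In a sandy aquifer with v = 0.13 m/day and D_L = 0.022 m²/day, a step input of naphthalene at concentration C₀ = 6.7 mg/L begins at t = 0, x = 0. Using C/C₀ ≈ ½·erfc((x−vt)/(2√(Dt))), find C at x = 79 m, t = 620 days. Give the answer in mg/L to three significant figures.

4.16 mg/L

For a continuous step input, C/C₀ ≈ ½·erfc((x−vt)/(2√(Dt))).
vt = 0.13 × 620 = 80.6 m and 2√(Dt) = 2√(0.022 × 620) = 7.386 m.
Argument (x−vt)/(2√(Dt)) = (79 − 80.6)/7.386 = -0.2166; ½·erfc(-0.2166) = 0.6203.
C = 6.7 × 0.6203 = 4.16 mg/L.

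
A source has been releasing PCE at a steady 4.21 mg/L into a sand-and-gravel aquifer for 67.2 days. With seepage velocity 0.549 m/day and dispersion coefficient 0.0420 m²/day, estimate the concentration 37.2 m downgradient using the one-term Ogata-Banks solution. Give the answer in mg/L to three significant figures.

1.89 mg/L

For a continuous step input, C/C₀ ≈ ½·erfc((x−vt)/(2√(Dt))).
vt = 0.549 × 67.2 = 36.8928 m and 2√(Dt) = 2√(0.0420 × 67.2) = 3.360 m.
Argument (x−vt)/(2√(Dt)) = (37.2 − 36.8928)/3.360 = 0.09143; ½·erfc(0.09143) = 0.4486.
C = 4.21 × 0.4486 = 1.89 mg/L.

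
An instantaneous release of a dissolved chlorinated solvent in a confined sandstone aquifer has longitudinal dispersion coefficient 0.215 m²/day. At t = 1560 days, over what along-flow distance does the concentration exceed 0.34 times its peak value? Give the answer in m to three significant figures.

The plume is Gaussian with σ = √(2Dt) = √(2 × 0.215 × 1560) = 25.90 m.
C/C_peak = exp(−Δx²/(2σ²)) = 0.34 ⇒ Δx = σ·√(−2 ln 0.34) = 25.90 × 1.469 = 38.05 m.
Width = 2Δx = 76.1 m.

76.1 m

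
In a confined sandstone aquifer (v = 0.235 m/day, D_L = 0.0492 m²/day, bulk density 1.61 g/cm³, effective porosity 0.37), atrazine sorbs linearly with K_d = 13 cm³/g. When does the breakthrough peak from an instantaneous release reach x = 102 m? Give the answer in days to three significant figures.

24900 days

Retardation factor R = 1 + ρ_b·K_d/n = 1 + 1.61 × 13/0.37 = 57.57.
Sorption retards both mechanisms: v_R = v/R = 0.004082 m/day, D_R = D/R = 0.0008546 m²/day.
Peak time from v_R²t² + 2D_R t − x² = 0: t = (√(D_R² + v_R²x²) − D_R)/v_R².
√(D_R² + v_R²x²) = √(0.0008546² + 0.004082² × 102²) = 0.4164; v_R² = 1.666e-05.
t = (0.4164 − 0.0008546)/1.666e-05 = 24900 days.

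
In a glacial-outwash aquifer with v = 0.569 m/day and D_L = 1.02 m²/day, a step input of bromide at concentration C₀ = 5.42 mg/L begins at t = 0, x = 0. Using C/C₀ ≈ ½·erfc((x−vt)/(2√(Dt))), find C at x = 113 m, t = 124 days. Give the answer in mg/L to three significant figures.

0.0206 mg/L

For a continuous step input, C/C₀ ≈ ½·erfc((x−vt)/(2√(Dt))).
vt = 0.569 × 124 = 70.556 m and 2√(Dt) = 2√(1.02 × 124) = 22.49 m.
Argument (x−vt)/(2√(Dt)) = (113 − 70.556)/22.49 = 1.887; ½·erfc(1.887) = 0.003808.
C = 5.42 × 0.003808 = 0.0206 mg/L.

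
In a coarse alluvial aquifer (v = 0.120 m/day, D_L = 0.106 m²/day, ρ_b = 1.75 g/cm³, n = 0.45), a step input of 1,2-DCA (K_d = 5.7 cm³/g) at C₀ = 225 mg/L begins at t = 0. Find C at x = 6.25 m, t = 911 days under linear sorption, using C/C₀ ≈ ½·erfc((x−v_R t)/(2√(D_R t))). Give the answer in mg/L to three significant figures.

Retardation factor R = 1 + ρ_b·K_d/n = 1 + 1.75 × 5.7/0.45 = 23.17.
Sorption retards both mechanisms: v_R = v/R = 0.005179 m/day, D_R = D/R = 0.004575 m²/day.
v_R·t = 0.005179 × 911 = 4.718069 m; 2√(D_R t) = 4.083 m; argument = (6.25 − 4.718069)/4.083 = 0.3752.
C = C₀ × ½·erfc(0.3752) = 225 × 0.2978 = 67.0 mg/L.

67.0 mg/L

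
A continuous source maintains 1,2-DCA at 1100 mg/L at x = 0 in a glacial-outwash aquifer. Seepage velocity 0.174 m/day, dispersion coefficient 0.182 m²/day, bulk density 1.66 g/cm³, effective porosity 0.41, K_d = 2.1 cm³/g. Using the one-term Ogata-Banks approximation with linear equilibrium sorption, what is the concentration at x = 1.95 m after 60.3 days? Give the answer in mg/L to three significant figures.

318 mg/L

Retardation factor R = 1 + ρ_b·K_d/n = 1 + 1.66 × 2.1/0.41 = 9.502.
Sorption retards both mechanisms: v_R = v/R = 0.01831 m/day, D_R = D/R = 0.01915 m²/day.
v_R·t = 0.01831 × 60.3 = 1.104093 m; 2√(D_R t) = 2.149 m; argument = (1.95 − 1.104093)/2.149 = 0.3936.
C = C₀ × ½·erfc(0.3936) = 1100 × 0.2889 = 318 mg/L.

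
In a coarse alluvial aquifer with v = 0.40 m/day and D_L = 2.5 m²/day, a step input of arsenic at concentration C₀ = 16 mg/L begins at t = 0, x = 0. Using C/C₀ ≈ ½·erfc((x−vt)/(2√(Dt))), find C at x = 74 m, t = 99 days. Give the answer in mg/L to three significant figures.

For a continuous step input, C/C₀ ≈ ½·erfc((x−vt)/(2√(Dt))).
vt = 0.40 × 99 = 39.6 m and 2√(Dt) = 2√(2.5 × 99) = 31.46 m.
Argument (x−vt)/(2√(Dt)) = (74 − 39.6)/31.46 = 1.093; ½·erfc(1.093) = 0.06108.
C = 16 × 0.06108 = 0.977 mg/L.

0.977 mg/L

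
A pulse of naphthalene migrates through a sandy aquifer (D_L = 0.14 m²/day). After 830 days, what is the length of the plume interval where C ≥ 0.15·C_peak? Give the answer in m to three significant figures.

The plume is Gaussian with σ = √(2Dt) = √(2 × 0.14 × 830) = 15.24 m.
C/C_peak = exp(−Δx²/(2σ²)) = 0.15 ⇒ Δx = σ·√(−2 ln 0.15) = 15.24 × 1.948 = 29.69 m.
Width = 2Δx = 59.4 m.

59.4 m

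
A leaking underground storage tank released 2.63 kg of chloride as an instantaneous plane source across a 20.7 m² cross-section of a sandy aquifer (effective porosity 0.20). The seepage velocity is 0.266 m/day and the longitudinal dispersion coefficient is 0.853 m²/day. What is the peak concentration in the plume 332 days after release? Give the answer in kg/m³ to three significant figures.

0.0106 kg/m³

The peak of an instantaneous 1D plume sits at x = vt; there the Gaussian factor is 1 and C_max = M/(n_e·A·√(4πDt)), where n_e·A is the pore area the mass is dissolved in.
√(4πDt) = √(4π × 0.853 × 332) = 59.66 m, so C_max = 2.63/(0.20 × 20.7 × 59.66) = 0.0106 kg/m³.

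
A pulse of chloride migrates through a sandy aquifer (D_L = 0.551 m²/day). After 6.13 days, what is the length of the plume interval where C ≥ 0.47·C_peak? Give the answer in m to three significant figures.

The plume is Gaussian with σ = √(2Dt) = √(2 × 0.551 × 6.13) = 2.599 m.
C/C_peak = exp(−Δx²/(2σ²)) = 0.47 ⇒ Δx = σ·√(−2 ln 0.47) = 2.599 × 1.229 = 3.194 m.
Width = 2Δx = 6.39 m.

6.39 m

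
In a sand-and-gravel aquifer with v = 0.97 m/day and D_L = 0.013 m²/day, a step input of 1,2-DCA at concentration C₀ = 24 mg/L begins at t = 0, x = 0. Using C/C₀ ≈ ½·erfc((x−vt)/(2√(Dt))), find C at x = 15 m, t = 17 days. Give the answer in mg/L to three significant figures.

23.7 mg/L

For a continuous step input, C/C₀ ≈ ½·erfc((x−vt)/(2√(Dt))).
vt = 0.97 × 17 = 16.49 m and 2√(Dt) = 2√(0.013 × 17) = 0.9402 m.
Argument (x−vt)/(2√(Dt)) = (15 − 16.49)/0.9402 = -1.585; ½·erfc(-1.585) = 0.9875.
C = 24 × 0.9875 = 23.7 mg/L.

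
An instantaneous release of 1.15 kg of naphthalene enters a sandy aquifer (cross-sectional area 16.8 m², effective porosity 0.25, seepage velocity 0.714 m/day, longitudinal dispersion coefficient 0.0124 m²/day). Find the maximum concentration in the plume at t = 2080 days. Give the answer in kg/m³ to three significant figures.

The peak of an instantaneous 1D plume sits at x = vt; there the Gaussian factor is 1 and C_max = M/(n_e·A·√(4πDt)), where n_e·A is the pore area the mass is dissolved in.
√(4πDt) = √(4π × 0.0124 × 2080) = 18.00 m, so C_max = 1.15/(0.25 × 16.8 × 18.00) = 0.0152 kg/m³.

0.0152 kg/m³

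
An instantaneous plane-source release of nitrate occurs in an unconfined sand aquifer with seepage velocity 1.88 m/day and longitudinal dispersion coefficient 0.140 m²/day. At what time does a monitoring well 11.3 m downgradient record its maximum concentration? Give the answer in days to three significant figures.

For the 1D instantaneous-source solution, setting ∂C/∂t = 0 at fixed x gives v²t² + 2Dt − x² = 0, so t = (√(D² + v²x²) − D)/v².
√(D² + v²x²) = √(0.140² + 1.88² × 11.3²) = 21.24; v² = 3.5344.
t = (21.24 − 0.140)/3.5344 = 5.97 days (vs. the pure-advection estimate x/v = 6.01 d).

5.97 days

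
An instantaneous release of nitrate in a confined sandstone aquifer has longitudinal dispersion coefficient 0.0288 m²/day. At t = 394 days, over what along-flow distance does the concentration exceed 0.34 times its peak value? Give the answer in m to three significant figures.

14.0 m

The plume is Gaussian with σ = √(2Dt) = √(2 × 0.0288 × 394) = 4.764 m.
C/C_peak = exp(−Δx²/(2σ²)) = 0.34 ⇒ Δx = σ·√(−2 ln 0.34) = 4.764 × 1.469 = 6.998 m.
Width = 2Δx = 14.0 m.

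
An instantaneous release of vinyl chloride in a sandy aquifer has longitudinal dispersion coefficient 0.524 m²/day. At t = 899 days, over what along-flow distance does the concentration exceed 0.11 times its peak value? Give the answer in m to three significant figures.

The plume is Gaussian with σ = √(2Dt) = √(2 × 0.524 × 899) = 30.69 m.
C/C_peak = exp(−Δx²/(2σ²)) = 0.11 ⇒ Δx = σ·√(−2 ln 0.11) = 30.69 × 2.101 = 64.48 m.
Width = 2Δx = 129 m.

129 m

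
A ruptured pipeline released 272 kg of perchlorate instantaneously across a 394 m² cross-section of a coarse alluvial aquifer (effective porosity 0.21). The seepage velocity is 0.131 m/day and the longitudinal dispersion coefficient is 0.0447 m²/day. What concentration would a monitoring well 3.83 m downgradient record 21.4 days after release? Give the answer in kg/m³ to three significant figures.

For an instantaneous plane source, C(x,t) = M/(n_e·A·√(4πDt)) · exp(−(x−vt)²/(4Dt)), with n_e·A the pore (flow) area.
Plume center vt = 0.131 × 21.4 = 2.8034 m, so the well at 3.83 m is 1.0266 m downgradient of the peak.
√(4πDt) = 3.467 m, giving peak height M/(n_e·A·√(4πDt)) = 272/(0.21 × 394 × 3.467) = 0.9482 kg/m³.
(x−vt)²/(4Dt) = (1.0266)²/(4 × 0.0447 × 21.4) = 0.2754; exp(−0.2754) = 0.7593.
C = 0.9482 × 0.7593 = 0.720 kg/m³.

0.720 kg/m³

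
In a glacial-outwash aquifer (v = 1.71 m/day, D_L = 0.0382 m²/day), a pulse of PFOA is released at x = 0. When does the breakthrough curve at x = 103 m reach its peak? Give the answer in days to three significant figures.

For the 1D instantaneous-source solution, setting ∂C/∂t = 0 at fixed x gives v²t² + 2Dt − x² = 0, so t = (√(D² + v²x²) − D)/v².
√(D² + v²x²) = √(0.0382² + 1.71² × 103²) = 176.1; v² = 2.9241.
t = (176.1 − 0.0382)/2.9241 = 60.2 days (vs. the pure-advection estimate x/v = 60.2 d).

60.2 days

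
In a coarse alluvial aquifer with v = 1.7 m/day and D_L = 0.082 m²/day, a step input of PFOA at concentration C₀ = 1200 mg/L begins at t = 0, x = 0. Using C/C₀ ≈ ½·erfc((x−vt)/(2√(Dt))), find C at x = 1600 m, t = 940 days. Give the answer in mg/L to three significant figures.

For a continuous step input, C/C₀ ≈ ½·erfc((x−vt)/(2√(Dt))).
vt = 1.7 × 940 = 1598 m and 2√(Dt) = 2√(0.082 × 940) = 17.56 m.
Argument (x−vt)/(2√(Dt)) = (1600 − 1598)/17.56 = 0.1139; ½·erfc(0.1139) = 0.4360.
C = 1200 × 0.4360 = 523 mg/L.

523 mg/L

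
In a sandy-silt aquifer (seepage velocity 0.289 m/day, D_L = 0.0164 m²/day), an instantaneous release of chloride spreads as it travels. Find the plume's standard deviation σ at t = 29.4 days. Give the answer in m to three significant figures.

Dispersive spreading gives a Gaussian with σ² = 2Dt; advection only shifts the center.
σ = √(2 × 0.0164 × 29.4) = 0.982 m.

0.982 m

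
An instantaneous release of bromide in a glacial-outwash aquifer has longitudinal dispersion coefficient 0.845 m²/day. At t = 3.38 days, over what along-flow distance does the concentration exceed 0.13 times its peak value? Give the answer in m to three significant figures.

The plume is Gaussian with σ = √(2Dt) = √(2 × 0.845 × 3.38) = 2.390 m.
C/C_peak = exp(−Δx²/(2σ²)) = 0.13 ⇒ Δx = σ·√(−2 ln 0.13) = 2.390 × 2.020 = 4.828 m.
Width = 2Δx = 9.66 m.

9.66 m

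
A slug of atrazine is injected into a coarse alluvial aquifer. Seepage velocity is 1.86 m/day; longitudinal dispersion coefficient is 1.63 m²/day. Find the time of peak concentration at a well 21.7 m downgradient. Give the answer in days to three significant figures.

11.2 days

For the 1D instantaneous-source solution, setting ∂C/∂t = 0 at fixed x gives v²t² + 2Dt − x² = 0, so t = (√(D² + v²x²) − D)/v².
√(D² + v²x²) = √(1.63² + 1.86² × 21.7²) = 40.39; v² = 3.4596.
t = (40.39 − 1.63)/3.4596 = 11.2 days (vs. the pure-advection estimate x/v = 11.7 d).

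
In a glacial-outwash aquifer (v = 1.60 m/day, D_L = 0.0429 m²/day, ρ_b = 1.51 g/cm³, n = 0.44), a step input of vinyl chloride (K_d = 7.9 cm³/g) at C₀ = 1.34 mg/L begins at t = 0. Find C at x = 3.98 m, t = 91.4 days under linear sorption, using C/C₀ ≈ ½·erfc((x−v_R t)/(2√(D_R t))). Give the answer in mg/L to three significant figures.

1.33 mg/L

Retardation factor R = 1 + ρ_b·K_d/n = 1 + 1.51 × 7.9/0.44 = 28.11.
Sorption retards both mechanisms: v_R = v/R = 0.05692 m/day, D_R = D/R = 0.001526 m²/day.
v_R·t = 0.05692 × 91.4 = 5.202488 m; 2√(D_R t) = 0.7469 m; argument = (3.98 − 5.202488)/0.7469 = -1.637.
C = C₀ × ½·erfc(-1.637) = 1.34 × 0.9897 = 1.33 mg/L.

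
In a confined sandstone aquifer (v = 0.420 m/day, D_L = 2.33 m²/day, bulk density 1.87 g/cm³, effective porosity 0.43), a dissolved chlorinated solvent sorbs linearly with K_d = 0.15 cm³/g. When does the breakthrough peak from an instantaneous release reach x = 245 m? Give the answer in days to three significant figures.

942 days

Retardation factor R = 1 + ρ_b·K_d/n = 1 + 1.87 × 0.15/0.43 = 1.652.
Sorption retards both mechanisms: v_R = v/R = 0.2542 m/day, D_R = D/R = 1.410 m²/day.
Peak time from v_R²t² + 2D_R t − x² = 0: t = (√(D_R² + v_R²x²) − D_R)/v_R².
√(D_R² + v_R²x²) = √(1.410² + 0.2542² × 245²) = 62.29; v_R² = 0.06462.
t = (62.29 − 1.410)/0.06462 = 942 days.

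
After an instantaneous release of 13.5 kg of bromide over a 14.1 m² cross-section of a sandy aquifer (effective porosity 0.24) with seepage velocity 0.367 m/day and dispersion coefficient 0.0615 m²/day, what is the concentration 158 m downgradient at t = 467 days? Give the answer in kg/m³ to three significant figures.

For an instantaneous plane source, C(x,t) = M/(n_e·A·√(4πDt)) · exp(−(x−vt)²/(4Dt)), with n_e·A the pore (flow) area.
Plume center vt = 0.367 × 467 = 171.389 m, so the well at 158 m is 13.389 m upgradient of the peak.
√(4πDt) = 19.00 m, giving peak height M/(n_e·A·√(4πDt)) = 13.5/(0.24 × 14.1 × 19.00) = 0.2100 kg/m³.
(x−vt)²/(4Dt) = (-13.389)²/(4 × 0.0615 × 467) = 1.560; exp(−1.560) = 0.2101.
C = 0.2100 × 0.2101 = 0.0441 kg/m³.

0.0441 kg/m³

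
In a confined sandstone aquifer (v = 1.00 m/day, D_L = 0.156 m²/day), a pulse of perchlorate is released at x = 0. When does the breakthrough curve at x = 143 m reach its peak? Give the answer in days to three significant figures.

For the 1D instantaneous-source solution, setting ∂C/∂t = 0 at fixed x gives v²t² + 2Dt − x² = 0, so t = (√(D² + v²x²) − D)/v².
√(D² + v²x²) = √(0.156² + 1.00² × 143²) = 143.0; v² = 1.
t = (143.0 − 0.156)/1 = 143 days (vs. the pure-advection estimate x/v = 143 d).

143 days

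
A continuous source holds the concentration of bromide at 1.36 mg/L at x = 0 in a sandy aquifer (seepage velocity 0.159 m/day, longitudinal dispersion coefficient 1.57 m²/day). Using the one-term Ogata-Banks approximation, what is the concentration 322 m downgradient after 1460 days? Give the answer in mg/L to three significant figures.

For a continuous step input, C/C₀ ≈ ½·erfc((x−vt)/(2√(Dt))).
vt = 0.159 × 1460 = 232.14 m and 2√(Dt) = 2√(1.57 × 1460) = 95.75 m.
Argument (x−vt)/(2√(Dt)) = (322 − 232.14)/95.75 = 0.9385; ½·erfc(0.9385) = 0.09221.
C = 1.36 × 0.09221 = 0.125 mg/L.

0.125 mg/L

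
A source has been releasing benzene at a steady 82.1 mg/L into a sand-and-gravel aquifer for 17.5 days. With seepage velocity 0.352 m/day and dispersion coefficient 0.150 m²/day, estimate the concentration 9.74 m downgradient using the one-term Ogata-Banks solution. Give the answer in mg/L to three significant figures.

For a continuous step input, C/C₀ ≈ ½·erfc((x−vt)/(2√(Dt))).
vt = 0.352 × 17.5 = 6.16 m and 2√(Dt) = 2√(0.150 × 17.5) = 3.240 m.
Argument (x−vt)/(2√(Dt)) = (9.74 − 6.16)/3.240 = 1.105; ½·erfc(1.105) = 0.05906.
C = 82.1 × 0.05906 = 4.85 mg/L.

4.85 mg/L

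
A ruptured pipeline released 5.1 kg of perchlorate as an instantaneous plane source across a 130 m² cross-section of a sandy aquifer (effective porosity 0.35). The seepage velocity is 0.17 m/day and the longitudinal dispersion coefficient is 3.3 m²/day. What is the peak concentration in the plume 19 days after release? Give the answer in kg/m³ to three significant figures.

The peak of an instantaneous 1D plume sits at x = vt; there the Gaussian factor is 1 and C_max = M/(n_e·A·√(4πDt)), where n_e·A is the pore area the mass is dissolved in.
√(4πDt) = √(4π × 3.3 × 19) = 28.07 m, so C_max = 5.1/(0.35 × 130 × 28.07) = 0.00399 kg/m³.

0.00399 kg/m³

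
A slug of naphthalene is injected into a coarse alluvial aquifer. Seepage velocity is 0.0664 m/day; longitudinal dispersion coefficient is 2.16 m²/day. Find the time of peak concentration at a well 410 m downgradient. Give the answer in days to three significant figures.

5700 days

For the 1D instantaneous-source solution, setting ∂C/∂t = 0 at fixed x gives v²t² + 2Dt − x² = 0, so t = (√(D² + v²x²) − D)/v².
√(D² + v²x²) = √(2.16² + 0.0664² × 410²) = 27.31; v² = 0.00440896.
t = (27.31 − 2.16)/0.00440896 = 5700 days (vs. the pure-advection estimate x/v = 6170 d).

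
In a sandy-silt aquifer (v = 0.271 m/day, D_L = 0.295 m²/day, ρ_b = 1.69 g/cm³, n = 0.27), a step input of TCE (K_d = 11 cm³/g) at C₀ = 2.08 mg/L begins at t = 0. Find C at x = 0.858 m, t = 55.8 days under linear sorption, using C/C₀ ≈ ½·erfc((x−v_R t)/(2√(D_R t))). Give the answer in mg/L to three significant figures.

0.364 mg/L

Retardation factor R = 1 + ρ_b·K_d/n = 1 + 1.69 × 11/0.27 = 69.85.
Sorption retards both mechanisms: v_R = v/R = 0.003880 m/day, D_R = D/R = 0.004223 m²/day.
v_R·t = 0.003880 × 55.8 = 0.216504 m; 2√(D_R t) = 0.9709 m; argument = (0.858 − 0.216504)/0.9709 = 0.6607.
C = C₀ × ½·erfc(0.6607) = 2.08 × 0.1751 = 0.364 mg/L.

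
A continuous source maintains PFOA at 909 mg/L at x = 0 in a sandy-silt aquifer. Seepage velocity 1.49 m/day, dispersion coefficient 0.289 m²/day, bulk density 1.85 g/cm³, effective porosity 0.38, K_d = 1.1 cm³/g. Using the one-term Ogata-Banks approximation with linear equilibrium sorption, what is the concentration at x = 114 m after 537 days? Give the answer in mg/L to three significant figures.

869 mg/L

Retardation factor R = 1 + ρ_b·K_d/n = 1 + 1.85 × 1.1/0.38 = 6.355.
Sorption retards both mechanisms: v_R = v/R = 0.2345 m/day, D_R = D/R = 0.04548 m²/day.
v_R·t = 0.2345 × 537 = 125.9265 m; 2√(D_R t) = 9.884 m; argument = (114 − 125.9265)/9.884 = -1.207.
C = C₀ × ½·erfc(-1.207) = 909 × 0.9561 = 869 mg/L.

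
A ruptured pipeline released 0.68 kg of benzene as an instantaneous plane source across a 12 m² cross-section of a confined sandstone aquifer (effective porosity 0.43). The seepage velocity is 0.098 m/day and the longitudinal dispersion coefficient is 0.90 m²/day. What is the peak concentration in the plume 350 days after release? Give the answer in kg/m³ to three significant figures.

0.00209 kg/m³

The peak of an instantaneous 1D plume sits at x = vt; there the Gaussian factor is 1 and C_max = M/(n_e·A·√(4πDt)), where n_e·A is the pore area the mass is dissolved in.
√(4πDt) = √(4π × 0.90 × 350) = 62.92 m, so C_max = 0.68/(0.43 × 12 × 62.92) = 0.00209 kg/m³.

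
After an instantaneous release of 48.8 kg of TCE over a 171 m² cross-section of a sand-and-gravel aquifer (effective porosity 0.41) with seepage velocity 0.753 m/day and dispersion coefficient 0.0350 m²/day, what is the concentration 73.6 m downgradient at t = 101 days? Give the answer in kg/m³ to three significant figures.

For an instantaneous plane source, C(x,t) = M/(n_e·A·√(4πDt)) · exp(−(x−vt)²/(4Dt)), with n_e·A the pore (flow) area.
Plume center vt = 0.753 × 101 = 76.053 m, so the well at 73.6 m is 2.453 m upgradient of the peak.
√(4πDt) = 6.665 m, giving peak height M/(n_e·A·√(4πDt)) = 48.8/(0.41 × 171 × 6.665) = 0.1044 kg/m³.
(x−vt)²/(4Dt) = (-2.453)²/(4 × 0.0350 × 101) = 0.4255; exp(−0.4255) = 0.6534.
C = 0.1044 × 0.6534 = 0.0682 kg/m³.

0.0682 kg/m³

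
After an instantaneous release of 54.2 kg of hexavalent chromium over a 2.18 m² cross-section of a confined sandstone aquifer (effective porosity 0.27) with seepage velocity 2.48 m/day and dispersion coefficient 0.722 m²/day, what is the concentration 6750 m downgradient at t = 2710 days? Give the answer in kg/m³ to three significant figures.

For an instantaneous plane source, C(x,t) = M/(n_e·A·√(4πDt)) · exp(−(x−vt)²/(4Dt)), with n_e·A the pore (flow) area.
Plume center vt = 2.48 × 2710 = 6720.8 m, so the well at 6750 m is 29.2 m downgradient of the peak.
√(4πDt) = 156.8 m, giving peak height M/(n_e·A·√(4πDt)) = 54.2/(0.27 × 2.18 × 156.8) = 0.5873 kg/m³.
(x−vt)²/(4Dt) = (29.2)²/(4 × 0.722 × 2710) = 0.1089; exp(−0.1089) = 0.8968.
C = 0.5873 × 0.8968 = 0.527 kg/m³.

0.527 kg/m³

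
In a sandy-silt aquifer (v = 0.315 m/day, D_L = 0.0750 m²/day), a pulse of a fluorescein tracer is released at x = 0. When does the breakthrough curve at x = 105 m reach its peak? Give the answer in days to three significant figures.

333 days

For the 1D instantaneous-source solution, setting ∂C/∂t = 0 at fixed x gives v²t² + 2Dt − x² = 0, so t = (√(D² + v²x²) − D)/v².
√(D² + v²x²) = √(0.0750² + 0.315² × 105²) = 33.08; v² = 0.099225.
t = (33.08 − 0.0750)/0.099225 = 333 days (vs. the pure-advection estimate x/v = 333 d).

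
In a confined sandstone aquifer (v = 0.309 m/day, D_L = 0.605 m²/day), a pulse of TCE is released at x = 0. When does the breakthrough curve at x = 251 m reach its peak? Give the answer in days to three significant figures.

806 days

For the 1D instantaneous-source solution, setting ∂C/∂t = 0 at fixed x gives v²t² + 2Dt − x² = 0, so t = (√(D² + v²x²) − D)/v².
√(D² + v²x²) = √(0.605² + 0.309² × 251²) = 77.56; v² = 0.095481.
t = (77.56 − 0.605)/0.095481 = 806 days (vs. the pure-advection estimate x/v = 812 d).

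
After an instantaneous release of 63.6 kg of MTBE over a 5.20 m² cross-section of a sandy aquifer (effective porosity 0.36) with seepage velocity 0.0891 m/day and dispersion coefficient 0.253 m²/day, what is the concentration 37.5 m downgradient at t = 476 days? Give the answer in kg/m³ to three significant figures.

0.831 kg/m³

For an instantaneous plane source, C(x,t) = M/(n_e·A·√(4πDt)) · exp(−(x−vt)²/(4Dt)), with n_e·A the pore (flow) area.
Plume center vt = 0.0891 × 476 = 42.4116 m, so the well at 37.5 m is 4.9116 m upgradient of the peak.
√(4πDt) = 38.90 m, giving peak height M/(n_e·A·√(4πDt)) = 63.6/(0.36 × 5.20 × 38.90) = 0.8734 kg/m³.
(x−vt)²/(4Dt) = (-4.9116)²/(4 × 0.253 × 476) = 0.05008; exp(−0.05008) = 0.9512.
C = 0.8734 × 0.9512 = 0.831 kg/m³.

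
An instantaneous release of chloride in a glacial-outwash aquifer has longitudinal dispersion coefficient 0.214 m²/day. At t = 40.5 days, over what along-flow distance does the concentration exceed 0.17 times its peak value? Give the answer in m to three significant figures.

15.7 m

The plume is Gaussian with σ = √(2Dt) = √(2 × 0.214 × 40.5) = 4.163 m.
C/C_peak = exp(−Δx²/(2σ²)) = 0.17 ⇒ Δx = σ·√(−2 ln 0.17) = 4.163 × 1.883 = 7.839 m.
Width = 2Δx = 15.7 m.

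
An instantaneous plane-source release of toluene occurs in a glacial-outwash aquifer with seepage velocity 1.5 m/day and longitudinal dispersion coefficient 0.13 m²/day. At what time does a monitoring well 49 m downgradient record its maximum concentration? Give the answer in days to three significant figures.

32.6 days

For the 1D instantaneous-source solution, setting ∂C/∂t = 0 at fixed x gives v²t² + 2Dt − x² = 0, so t = (√(D² + v²x²) − D)/v².
√(D² + v²x²) = √(0.13² + 1.5² × 49²) = 73.50; v² = 2.25.
t = (73.50 − 0.13)/2.25 = 32.6 days (vs. the pure-advection estimate x/v = 32.7 d).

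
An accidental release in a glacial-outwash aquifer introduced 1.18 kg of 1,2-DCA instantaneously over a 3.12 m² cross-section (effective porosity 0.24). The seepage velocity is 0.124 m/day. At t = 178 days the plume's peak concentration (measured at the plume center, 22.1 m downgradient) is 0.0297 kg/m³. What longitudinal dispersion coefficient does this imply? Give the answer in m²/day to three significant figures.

At the plume center C_max = M/(n_e·A·√(4πDt)), so D = M²/(4πt·(n_e·A·C_max)²).
n_e·A·C_max = 0.24 × 3.12 × 0.0297 = 0.02224 kg/m.
D = 1.18²/(4π × 178 × 0.02224²) = 1.26 m²/day.

1.26 m²/day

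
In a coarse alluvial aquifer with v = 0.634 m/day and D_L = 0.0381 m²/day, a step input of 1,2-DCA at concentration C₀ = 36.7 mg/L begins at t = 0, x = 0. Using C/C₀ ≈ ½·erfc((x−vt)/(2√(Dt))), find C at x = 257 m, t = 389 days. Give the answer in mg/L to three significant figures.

For a continuous step input, C/C₀ ≈ ½·erfc((x−vt)/(2√(Dt))).
vt = 0.634 × 389 = 246.626 m and 2√(Dt) = 2√(0.0381 × 389) = 7.700 m.
Argument (x−vt)/(2√(Dt)) = (257 − 246.626)/7.700 = 1.347; ½·erfc(1.347) = 0.02839.
C = 36.7 × 0.02839 = 1.04 mg/L.

1.04 mg/L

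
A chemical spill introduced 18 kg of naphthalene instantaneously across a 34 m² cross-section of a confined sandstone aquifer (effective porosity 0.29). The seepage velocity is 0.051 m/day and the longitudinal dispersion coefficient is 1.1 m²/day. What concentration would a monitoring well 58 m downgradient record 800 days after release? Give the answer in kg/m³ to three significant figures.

0.0160 kg/m³

For an instantaneous plane source, C(x,t) = M/(n_e·A·√(4πDt)) · exp(−(x−vt)²/(4Dt)), with n_e·A the pore (flow) area.
Plume center vt = 0.051 × 800 = 40.8 m, so the well at 58 m is 17.2 m downgradient of the peak.
√(4πDt) = 105.2 m, giving peak height M/(n_e·A·√(4πDt)) = 18/(0.29 × 34 × 105.2) = 0.01735 kg/m³.
(x−vt)²/(4Dt) = (17.2)²/(4 × 1.1 × 800) = 0.08405; exp(−0.08405) = 0.9194.
C = 0.01735 × 0.9194 = 0.0160 kg/m³.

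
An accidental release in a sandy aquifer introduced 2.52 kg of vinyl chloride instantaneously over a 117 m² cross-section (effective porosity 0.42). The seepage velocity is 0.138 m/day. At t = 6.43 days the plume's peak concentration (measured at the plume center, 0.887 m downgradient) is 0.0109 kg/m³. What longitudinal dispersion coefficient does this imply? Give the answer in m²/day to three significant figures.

0.274 m²/day

At the plume center C_max = M/(n_e·A·√(4πDt)), so D = M²/(4πt·(n_e·A·C_max)²).
n_e·A·C_max = 0.42 × 117 × 0.0109 = 0.5356 kg/m.
D = 2.52²/(4π × 6.43 × 0.5356²) = 0.274 m²/day.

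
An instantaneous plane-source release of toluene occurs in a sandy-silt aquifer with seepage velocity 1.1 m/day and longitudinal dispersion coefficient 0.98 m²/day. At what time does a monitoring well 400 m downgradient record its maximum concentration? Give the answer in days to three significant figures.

For the 1D instantaneous-source solution, setting ∂C/∂t = 0 at fixed x gives v²t² + 2Dt − x² = 0, so t = (√(D² + v²x²) − D)/v².
√(D² + v²x²) = √(0.98² + 1.1² × 400²) = 440.0; v² = 1.21.
t = (440.0 − 0.98)/1.21 = 363 days (vs. the pure-advection estimate x/v = 364 d).

363 days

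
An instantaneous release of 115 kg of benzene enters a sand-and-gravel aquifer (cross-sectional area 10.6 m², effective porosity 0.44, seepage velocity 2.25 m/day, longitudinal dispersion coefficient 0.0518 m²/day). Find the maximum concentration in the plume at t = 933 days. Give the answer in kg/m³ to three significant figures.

The peak of an instantaneous 1D plume sits at x = vt; there the Gaussian factor is 1 and C_max = M/(n_e·A·√(4πDt)), where n_e·A is the pore area the mass is dissolved in.
√(4πDt) = √(4π × 0.0518 × 933) = 24.64 m, so C_max = 115/(0.44 × 10.6 × 24.64) = 1.00 kg/m³.

1.00 kg/m³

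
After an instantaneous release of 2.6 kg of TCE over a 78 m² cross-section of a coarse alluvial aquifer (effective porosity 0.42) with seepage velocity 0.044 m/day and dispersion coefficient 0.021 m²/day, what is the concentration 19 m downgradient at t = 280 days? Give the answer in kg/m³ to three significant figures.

For an instantaneous plane source, C(x,t) = M/(n_e·A·√(4πDt)) · exp(−(x−vt)²/(4Dt)), with n_e·A the pore (flow) area.
Plume center vt = 0.044 × 280 = 12.32 m, so the well at 19 m is 6.68 m downgradient of the peak.
√(4πDt) = 8.596 m, giving peak height M/(n_e·A·√(4πDt)) = 2.6/(0.42 × 78 × 8.596) = 0.009233 kg/m³.
(x−vt)²/(4Dt) = (6.68)²/(4 × 0.021 × 280) = 1.897; exp(−1.897) = 0.1500.
C = 0.009233 × 0.1500 = 0.00138 kg/m³.

0.00138 kg/m³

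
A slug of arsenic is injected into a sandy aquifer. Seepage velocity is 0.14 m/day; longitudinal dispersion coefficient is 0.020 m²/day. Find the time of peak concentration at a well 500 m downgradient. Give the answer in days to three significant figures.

3570 days

For the 1D instantaneous-source solution, setting ∂C/∂t = 0 at fixed x gives v²t² + 2Dt − x² = 0, so t = (√(D² + v²x²) − D)/v².
√(D² + v²x²) = √(0.020² + 0.14² × 500²) = 70.00; v² = 0.0196.
t = (70.00 − 0.020)/0.0196 = 3570 days (vs. the pure-advection estimate x/v = 3570 d).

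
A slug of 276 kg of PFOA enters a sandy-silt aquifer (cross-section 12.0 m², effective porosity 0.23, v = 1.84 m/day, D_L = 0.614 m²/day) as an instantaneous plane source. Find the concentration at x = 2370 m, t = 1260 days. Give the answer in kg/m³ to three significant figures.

0.429 kg/m³

For an instantaneous plane source, C(x,t) = M/(n_e·A·√(4πDt)) · exp(−(x−vt)²/(4Dt)), with n_e·A the pore (flow) area.
Plume center vt = 1.84 × 1260 = 2318.4 m, so the well at 2370 m is 51.6 m downgradient of the peak.
√(4πDt) = 98.60 m, giving peak height M/(n_e·A·√(4πDt)) = 276/(0.23 × 12.0 × 98.60) = 1.014 kg/m³.
(x−vt)²/(4Dt) = (51.6)²/(4 × 0.614 × 1260) = 0.8604; exp(−0.8604) = 0.4230.
C = 1.014 × 0.4230 = 0.429 kg/m³.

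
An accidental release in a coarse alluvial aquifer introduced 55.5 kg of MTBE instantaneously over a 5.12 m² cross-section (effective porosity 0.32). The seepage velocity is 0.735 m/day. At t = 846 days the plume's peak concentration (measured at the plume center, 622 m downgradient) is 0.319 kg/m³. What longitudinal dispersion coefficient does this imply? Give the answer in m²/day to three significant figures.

At the plume center C_max = M/(n_e·A·√(4πDt)), so D = M²/(4πt·(n_e·A·C_max)²).
n_e·A·C_max = 0.32 × 5.12 × 0.319 = 0.5226 kg/m.
D = 55.5²/(4π × 846 × 0.5226²) = 1.06 m²/day.

1.06 m²/day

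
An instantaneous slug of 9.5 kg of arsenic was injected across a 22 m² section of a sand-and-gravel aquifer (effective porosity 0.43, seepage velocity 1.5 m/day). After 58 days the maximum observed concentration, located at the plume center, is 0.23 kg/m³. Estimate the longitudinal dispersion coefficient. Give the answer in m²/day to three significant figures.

0.0262 m²/day

At the plume center C_max = M/(n_e·A·√(4πDt)), so D = M²/(4πt·(n_e·A·C_max)²).
n_e·A·C_max = 0.43 × 22 × 0.23 = 2.176 kg/m.
D = 9.5²/(4π × 58 × 2.176²) = 0.0262 m²/day.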